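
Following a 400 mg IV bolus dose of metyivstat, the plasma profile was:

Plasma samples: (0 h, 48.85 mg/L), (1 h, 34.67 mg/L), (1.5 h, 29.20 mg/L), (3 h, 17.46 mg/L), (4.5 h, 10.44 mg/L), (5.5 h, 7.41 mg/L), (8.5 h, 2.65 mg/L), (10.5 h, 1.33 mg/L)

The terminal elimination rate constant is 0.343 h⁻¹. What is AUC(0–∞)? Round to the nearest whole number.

Trapezoidal AUC_0→10.5:
  [0→1]: (48.85+34.67)/2 × 1 = 41.76
  [1→1.5]: (34.67+29.20)/2 × 0.5 = 15.9675
  [1.5→3]: (29.20+17.46)/2 × 1.5 = 34.995
  [3→4.5]: (17.46+10.44)/2 × 1.5 = 20.925
  [4.5→5.5]: (10.44+7.41)/2 × 1 = 8.925
  [5.5→8.5]: (7.41+2.65)/2 × 3 = 15.09
  [8.5→10.5]: (2.65+1.33)/2 × 2 = 3.98
  Sum = 141.6425 mg/L·h
Extrapolated tail: C_last / k_e = 1.33 / 0.343 = 3.878
AUC_0→∞ = 141.6425 + 3.878 = 145.5205 mg/L·h

AUC = 146 mg/L·h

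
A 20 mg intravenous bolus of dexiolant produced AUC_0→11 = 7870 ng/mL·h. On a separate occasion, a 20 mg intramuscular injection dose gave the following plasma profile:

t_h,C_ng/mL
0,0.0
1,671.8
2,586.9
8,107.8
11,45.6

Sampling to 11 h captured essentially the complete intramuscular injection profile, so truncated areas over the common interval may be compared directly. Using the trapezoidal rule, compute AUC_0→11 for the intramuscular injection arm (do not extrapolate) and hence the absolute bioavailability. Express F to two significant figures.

Trapezoidal AUC_0→11 (intramuscular injection):
  [0→1]: (0.0+671.8)/2 × 1 = 335.9
  [1→2]: (671.8+586.9)/2 × 1 = 629.35
  [2→8]: (586.9+107.8)/2 × 6 = 2084.1
  [8→11]: (107.8+45.6)/2 × 3 = 230.1
  Sum = 3279.45 ng/mL·h
F = (AUC_ev/D_ev)/(AUC_iv/D_iv) = (3279.45/20)/(7870/20) = 163.9725/393.5 = 0.4167

F = 0.42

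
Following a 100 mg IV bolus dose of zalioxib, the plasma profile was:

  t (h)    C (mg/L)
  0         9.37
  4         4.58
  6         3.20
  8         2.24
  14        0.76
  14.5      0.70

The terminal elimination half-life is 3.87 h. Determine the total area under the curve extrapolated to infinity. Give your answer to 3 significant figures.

AUC = 54.4 mg/L·h

Trapezoidal AUC_0→14.5:
  [0→4]: (9.37+4.58)/2 × 4 = 27.9
  [4→6]: (4.58+3.20)/2 × 2 = 7.78
  [6→8]: (3.20+2.24)/2 × 2 = 5.44
  [8→14]: (2.24+0.76)/2 × 6 = 9.0
  [14→14.5]: (0.76+0.70)/2 × 0.5 = 0.365
  Sum = 50.485 mg/L·h
k_e = ln2 / t½ = 0.693147 / 3.87 = 0.1791 h^-1
Extrapolated tail: C_last / k_e = 0.70 / 0.1791 = 3.908
AUC_0→∞ = 50.485 + 3.908 = 54.393 mg/L·h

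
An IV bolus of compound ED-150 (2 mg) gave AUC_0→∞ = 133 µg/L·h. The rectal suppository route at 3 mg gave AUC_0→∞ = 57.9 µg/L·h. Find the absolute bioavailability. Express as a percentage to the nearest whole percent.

F = (AUC_ev / D_ev) / (AUC_iv / D_iv)
  = (57.9/3) / (133/2)
  = 19.3 / 66.5 = 0.2902
  = 29.02%

F = 29%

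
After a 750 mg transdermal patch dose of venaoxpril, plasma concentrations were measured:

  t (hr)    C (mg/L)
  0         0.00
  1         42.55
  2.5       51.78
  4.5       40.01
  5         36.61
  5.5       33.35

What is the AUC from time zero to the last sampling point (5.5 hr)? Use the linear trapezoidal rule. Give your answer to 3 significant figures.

AUC = 220 mg/L·hr

Trapezoidal AUC_0→5.5:
  [0→1]: (0.00+42.55)/2 × 1 = 21.275
  [1→2.5]: (42.55+51.78)/2 × 1.5 = 70.7475
  [2.5→4.5]: (51.78+40.01)/2 × 2 = 91.79
  [4.5→5]: (40.01+36.61)/2 × 0.5 = 19.155
  [5→5.5]: (36.61+33.35)/2 × 0.5 = 17.49
  Sum = 220.4575 mg/L·hr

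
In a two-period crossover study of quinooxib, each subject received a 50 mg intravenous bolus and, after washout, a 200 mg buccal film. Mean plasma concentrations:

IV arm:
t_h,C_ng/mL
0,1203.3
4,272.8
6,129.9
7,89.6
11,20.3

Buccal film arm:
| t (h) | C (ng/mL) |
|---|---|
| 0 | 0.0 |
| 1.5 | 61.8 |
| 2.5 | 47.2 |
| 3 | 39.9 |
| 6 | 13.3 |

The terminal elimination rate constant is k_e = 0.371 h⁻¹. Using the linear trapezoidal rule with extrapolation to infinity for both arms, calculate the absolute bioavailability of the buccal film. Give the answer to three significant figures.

F = 0.0159

Trapezoidal AUC_0→11 (IV):
  [0→4]: (1203.3+272.8)/2 × 4 = 2952.2
  [4→6]: (272.8+129.9)/2 × 2 = 402.7
  [6→7]: (129.9+89.6)/2 × 1 = 109.75
  [7→11]: (89.6+20.3)/2 × 4 = 219.8
  Sum = 3684.45 ng/mL·h
IV tail: 20.3/0.371 = 54.717; AUC_iv,0→∞ = 3684.45 + 54.717 = 3739.167 ng/mL·h
Trapezoidal AUC_0→6 (buccal film):
  [0→1.5]: (0.0+61.8)/2 × 1.5 = 46.35
  [1.5→2.5]: (61.8+47.2)/2 × 1 = 54.5
  [2.5→3]: (47.2+39.9)/2 × 0.5 = 21.775
  [3→6]: (39.9+13.3)/2 × 3 = 79.8
  Sum = 202.425 ng/mL·h
buccal film tail: 13.3/0.371 = 35.849; AUC_ev,0→∞ = 202.425 + 35.849 = 238.274 ng/mL·h
F = (AUC_ev/D_ev)/(AUC_iv/D_iv) = (238.274/200)/(3739.167/50) = 1.19137/74.78334 = 0.0159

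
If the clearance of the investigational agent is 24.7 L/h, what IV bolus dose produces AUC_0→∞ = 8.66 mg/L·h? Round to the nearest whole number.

Dose = 214 mg

Dose_iv = CL × AUC_0→∞
     = 24.7 × 8.66 = 213.902 mg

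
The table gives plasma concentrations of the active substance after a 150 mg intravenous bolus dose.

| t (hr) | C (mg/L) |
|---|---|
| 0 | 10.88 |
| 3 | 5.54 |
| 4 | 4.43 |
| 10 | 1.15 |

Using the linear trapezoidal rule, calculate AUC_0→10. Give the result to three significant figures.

AUC = 46.4 mg/L·hr

Trapezoidal AUC_0→10:
  [0→3]: (10.88+5.54)/2 × 3 = 24.63
  [3→4]: (5.54+4.43)/2 × 1 = 4.985
  [4→10]: (4.43+1.15)/2 × 6 = 16.74
  Sum = 46.355 mg/L·hr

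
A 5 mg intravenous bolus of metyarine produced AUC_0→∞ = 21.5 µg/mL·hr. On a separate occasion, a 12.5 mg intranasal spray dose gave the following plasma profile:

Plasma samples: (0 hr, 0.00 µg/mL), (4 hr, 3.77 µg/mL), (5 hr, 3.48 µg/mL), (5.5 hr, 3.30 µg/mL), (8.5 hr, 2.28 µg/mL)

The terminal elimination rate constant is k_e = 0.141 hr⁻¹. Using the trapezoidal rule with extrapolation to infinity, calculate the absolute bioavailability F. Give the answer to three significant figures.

F = 0.696

Trapezoidal AUC_0→8.5 (intranasal spray):
  [0→4]: (0.00+3.77)/2 × 4 = 7.54
  [4→5]: (3.77+3.48)/2 × 1 = 3.625
  [5→5.5]: (3.48+3.30)/2 × 0.5 = 1.695
  [5.5→8.5]: (3.30+2.28)/2 × 3 = 8.37
  Sum = 21.23 µg/mL·hr
Tail: C_last/k_e = 2.28/0.141 = 16.170
AUC_0→∞ (intranasal spray) = 21.23 + 16.170 = 37.4 µg/mL·hr
F = (AUC_ev/D_ev)/(AUC_iv/D_iv) = (37.4/12.5)/(21.5/5) = 2.992/4.3 = 0.6958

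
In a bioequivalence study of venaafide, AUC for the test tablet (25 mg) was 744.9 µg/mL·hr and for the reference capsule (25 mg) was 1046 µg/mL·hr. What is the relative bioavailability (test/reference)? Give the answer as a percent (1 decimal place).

F_rel = 71.2%

F_rel = (AUC_test/D_test) / (AUC_ref/D_ref)
      = (744.9/25) / (1046/25)
      = 29.796 / 41.84 = 0.7121 = 71.21%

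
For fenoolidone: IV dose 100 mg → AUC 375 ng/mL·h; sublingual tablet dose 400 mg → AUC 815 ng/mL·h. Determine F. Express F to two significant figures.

F = 0.54

F = (AUC_ev / D_ev) / (AUC_iv / D_iv)
  = (815/400) / (375/100)
  = 2.0375 / 3.75 = 0.5433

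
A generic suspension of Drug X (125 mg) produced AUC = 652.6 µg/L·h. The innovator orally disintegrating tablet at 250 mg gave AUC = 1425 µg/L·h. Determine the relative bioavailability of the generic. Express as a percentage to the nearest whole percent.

F_rel = 92%

F_rel = (AUC_test/D_test) / (AUC_ref/D_ref)
      = (652.6/125) / (1425/250)
      = 5.2208 / 5.7 = 0.9159 = 91.59%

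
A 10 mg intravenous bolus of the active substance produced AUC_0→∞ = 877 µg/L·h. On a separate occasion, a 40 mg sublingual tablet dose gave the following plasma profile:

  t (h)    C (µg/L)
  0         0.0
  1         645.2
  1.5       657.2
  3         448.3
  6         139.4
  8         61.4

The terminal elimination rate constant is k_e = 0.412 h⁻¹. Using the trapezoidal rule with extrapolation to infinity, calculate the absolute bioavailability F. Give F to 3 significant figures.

Trapezoidal AUC_0→8 (sublingual tablet):
  [0→1]: (0.0+645.2)/2 × 1 = 322.6
  [1→1.5]: (645.2+657.2)/2 × 0.5 = 325.6
  [1.5→3]: (657.2+448.3)/2 × 1.5 = 829.125
  [3→6]: (448.3+139.4)/2 × 3 = 881.55
  [6→8]: (139.4+61.4)/2 × 2 = 200.8
  Sum = 2559.675 µg/L·h
Tail: C_last/k_e = 61.4/0.412 = 149.029
AUC_0→∞ (sublingual tablet) = 2559.675 + 149.029 = 2708.704 µg/L·h
F = (AUC_ev/D_ev)/(AUC_iv/D_iv) = (2708.704/40)/(877/10) = 67.7176/87.7 = 0.7722

F = 0.772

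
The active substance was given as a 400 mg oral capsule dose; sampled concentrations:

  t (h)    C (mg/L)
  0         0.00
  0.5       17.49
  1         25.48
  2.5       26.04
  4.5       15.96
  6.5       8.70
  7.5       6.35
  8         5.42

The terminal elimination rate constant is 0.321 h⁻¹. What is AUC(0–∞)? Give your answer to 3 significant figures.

Trapezoidal AUC_0→8:
  [0→0.5]: (0.00+17.49)/2 × 0.5 = 4.3725
  [0.5→1]: (17.49+25.48)/2 × 0.5 = 10.7425
  [1→2.5]: (25.48+26.04)/2 × 1.5 = 38.64
  [2.5→4.5]: (26.04+15.96)/2 × 2 = 42.0
  [4.5→6.5]: (15.96+8.70)/2 × 2 = 24.66
  [6.5→7.5]: (8.70+6.35)/2 × 1 = 7.525
  [7.5→8]: (6.35+5.42)/2 × 0.5 = 2.9425
  Sum = 130.8825 mg/L·h
Extrapolated tail: C_last / k_e = 5.42 / 0.321 = 16.885
AUC_0→∞ = 130.8825 + 16.885 = 147.7675 mg/L·h

AUC = 148 mg/L·h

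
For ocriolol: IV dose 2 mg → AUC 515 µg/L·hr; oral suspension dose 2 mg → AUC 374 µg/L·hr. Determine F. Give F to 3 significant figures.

F = 0.726

F = (AUC_ev / D_ev) / (AUC_iv / D_iv)
  = (374/2) / (515/2)
  = 187 / 257.5 = 0.7262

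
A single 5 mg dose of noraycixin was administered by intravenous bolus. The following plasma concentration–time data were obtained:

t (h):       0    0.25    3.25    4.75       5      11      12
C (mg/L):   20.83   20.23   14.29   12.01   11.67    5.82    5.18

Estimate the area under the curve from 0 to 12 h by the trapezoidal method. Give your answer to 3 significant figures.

Trapezoidal AUC_0→12:
  [0→0.25]: (20.83+20.23)/2 × 0.25 = 5.1325
  [0.25→3.25]: (20.23+14.29)/2 × 3 = 51.78
  [3.25→4.75]: (14.29+12.01)/2 × 1.5 = 19.725
  [4.75→5]: (12.01+11.67)/2 × 0.25 = 2.96
  [5→11]: (11.67+5.82)/2 × 6 = 52.47
  [11→12]: (5.82+5.18)/2 × 1 = 5.5
  Sum = 137.5675 mg/L·h

AUC = 138 mg/L·h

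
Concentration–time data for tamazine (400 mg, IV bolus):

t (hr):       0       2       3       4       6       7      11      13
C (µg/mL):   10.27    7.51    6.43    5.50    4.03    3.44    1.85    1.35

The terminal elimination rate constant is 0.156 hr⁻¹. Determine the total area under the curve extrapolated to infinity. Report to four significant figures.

AUC = 66.41 µg/mL·hr

Trapezoidal AUC_0→13:
  [0→2]: (10.27+7.51)/2 × 2 = 17.78
  [2→3]: (7.51+6.43)/2 × 1 = 6.97
  [3→4]: (6.43+5.50)/2 × 1 = 5.965
  [4→6]: (5.50+4.03)/2 × 2 = 9.53
  [6→7]: (4.03+3.44)/2 × 1 = 3.735
  [7→11]: (3.44+1.85)/2 × 4 = 10.58
  [11→13]: (1.85+1.35)/2 × 2 = 3.2
  Sum = 57.76 µg/mL·hr
Extrapolated tail: C_last / k_e = 1.35 / 0.156 = 8.654
AUC_0→∞ = 57.76 + 8.654 = 66.414 µg/mL·hr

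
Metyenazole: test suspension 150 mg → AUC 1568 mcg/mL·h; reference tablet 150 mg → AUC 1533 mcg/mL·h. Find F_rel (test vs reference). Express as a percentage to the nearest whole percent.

F_rel = (AUC_test/D_test) / (AUC_ref/D_ref)
      = (1568/150) / (1533/150)
      = 10.4533 / 10.22 = 1.0228 = 102.28%

F_rel = 102%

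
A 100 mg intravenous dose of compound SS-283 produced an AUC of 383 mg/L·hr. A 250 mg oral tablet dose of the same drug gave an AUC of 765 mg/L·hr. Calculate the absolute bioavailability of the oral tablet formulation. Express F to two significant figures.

F = (AUC_ev / D_ev) / (AUC_iv / D_iv)
  = (765/250) / (383/100)
  = 3.06 / 3.83 = 0.7990

F = 0.80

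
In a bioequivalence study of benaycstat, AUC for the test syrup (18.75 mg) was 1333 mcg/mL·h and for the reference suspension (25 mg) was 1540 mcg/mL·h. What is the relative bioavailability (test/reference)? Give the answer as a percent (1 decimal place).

F_rel = (AUC_test/D_test) / (AUC_ref/D_ref)
      = (1333/18.75) / (1540/25)
      = 71.0933 / 61.6 = 1.1541 = 115.41%

F_rel = 115.4%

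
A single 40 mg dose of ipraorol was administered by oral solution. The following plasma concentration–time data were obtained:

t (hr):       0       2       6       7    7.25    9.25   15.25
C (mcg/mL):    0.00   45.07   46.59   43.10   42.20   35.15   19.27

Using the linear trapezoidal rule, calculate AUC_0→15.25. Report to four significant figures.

Trapezoidal AUC_0→15.25:
  [0→2]: (0.00+45.07)/2 × 2 = 45.07
  [2→6]: (45.07+46.59)/2 × 4 = 183.32
  [6→7]: (46.59+43.10)/2 × 1 = 44.845
  [7→7.25]: (43.10+42.20)/2 × 0.25 = 10.6625
  [7.25→9.25]: (42.20+35.15)/2 × 2 = 77.35
  [9.25→15.25]: (35.15+19.27)/2 × 6 = 163.26
  Sum = 524.5075 mcg/mL·hr

AUC = 524.5 mcg/mL·hr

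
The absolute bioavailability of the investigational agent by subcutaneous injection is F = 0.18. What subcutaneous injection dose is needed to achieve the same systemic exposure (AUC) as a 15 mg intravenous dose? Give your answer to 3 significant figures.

For equal systemic exposure: F × D_ev = D_iv
D_ev = D_iv / F = 15 / 0.18 = 83.3333 mg

D_subcutaneous = 83.3 mg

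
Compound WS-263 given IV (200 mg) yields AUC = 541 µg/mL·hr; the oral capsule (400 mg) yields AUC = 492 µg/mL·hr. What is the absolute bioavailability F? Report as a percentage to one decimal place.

F = (AUC_ev / D_ev) / (AUC_iv / D_iv)
  = (492/400) / (541/200)
  = 1.23 / 2.705 = 0.4547
  = 45.47%

F = 45.5%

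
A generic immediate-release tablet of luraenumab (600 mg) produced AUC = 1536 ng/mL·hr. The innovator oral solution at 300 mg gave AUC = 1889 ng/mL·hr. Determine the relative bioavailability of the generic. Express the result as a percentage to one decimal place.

F_rel = (AUC_test/D_test) / (AUC_ref/D_ref)
      = (1536/600) / (1889/300)
      = 2.56 / 6.29667 = 0.4066 = 40.66%

F_rel = 40.7%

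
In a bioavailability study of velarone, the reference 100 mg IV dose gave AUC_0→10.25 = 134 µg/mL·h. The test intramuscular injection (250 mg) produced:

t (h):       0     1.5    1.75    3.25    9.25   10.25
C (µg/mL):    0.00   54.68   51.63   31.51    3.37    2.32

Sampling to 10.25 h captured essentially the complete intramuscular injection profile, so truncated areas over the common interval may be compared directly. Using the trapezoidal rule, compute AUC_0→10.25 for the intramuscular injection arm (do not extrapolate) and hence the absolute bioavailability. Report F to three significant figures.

F = 0.669

Trapezoidal AUC_0→10.25 (intramuscular injection):
  [0→1.5]: (0.00+54.68)/2 × 1.5 = 41.01
  [1.5→1.75]: (54.68+51.63)/2 × 0.25 = 13.28875
  [1.75→3.25]: (51.63+31.51)/2 × 1.5 = 62.355
  [3.25→9.25]: (31.51+3.37)/2 × 6 = 104.64
  [9.25→10.25]: (3.37+2.32)/2 × 1 = 2.845
  Sum = 224.13875 µg/mL·h
F = (AUC_ev/D_ev)/(AUC_iv/D_iv) = (224.13875/250)/(134/100) = 0.896555/1.34 = 0.6691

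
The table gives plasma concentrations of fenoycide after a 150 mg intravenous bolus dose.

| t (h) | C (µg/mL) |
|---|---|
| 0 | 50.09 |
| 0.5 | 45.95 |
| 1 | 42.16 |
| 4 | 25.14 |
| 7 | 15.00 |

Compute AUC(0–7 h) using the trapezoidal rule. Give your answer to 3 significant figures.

AUC = 207 µg/mL·h

Trapezoidal AUC_0→7:
  [0→0.5]: (50.09+45.95)/2 × 0.5 = 24.01
  [0.5→1]: (45.95+42.16)/2 × 0.5 = 22.0275
  [1→4]: (42.16+25.14)/2 × 3 = 100.95
  [4→7]: (25.14+15.00)/2 × 3 = 60.21
  Sum = 207.1975 µg/mL·h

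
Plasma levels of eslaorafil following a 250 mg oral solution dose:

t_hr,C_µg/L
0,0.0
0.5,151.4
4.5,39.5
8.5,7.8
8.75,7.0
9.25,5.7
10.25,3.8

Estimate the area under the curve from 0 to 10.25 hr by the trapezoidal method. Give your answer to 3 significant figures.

AUC = 524 µg/L·hr

Trapezoidal AUC_0→10.25:
  [0→0.5]: (0.0+151.4)/2 × 0.5 = 37.85
  [0.5→4.5]: (151.4+39.5)/2 × 4 = 381.8
  [4.5→8.5]: (39.5+7.8)/2 × 4 = 94.6
  [8.5→8.75]: (7.8+7.0)/2 × 0.25 = 1.85
  [8.75→9.25]: (7.0+5.7)/2 × 0.5 = 3.175
  [9.25→10.25]: (5.7+3.8)/2 × 1 = 4.75
  Sum = 524.025 µg/L·hr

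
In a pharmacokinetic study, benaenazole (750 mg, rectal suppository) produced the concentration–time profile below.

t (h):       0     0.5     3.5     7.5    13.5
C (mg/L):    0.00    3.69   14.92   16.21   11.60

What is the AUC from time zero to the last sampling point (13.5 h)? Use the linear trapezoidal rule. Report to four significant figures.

Trapezoidal AUC_0→13.5:
  [0→0.5]: (0.00+3.69)/2 × 0.5 = 0.9225
  [0.5→3.5]: (3.69+14.92)/2 × 3 = 27.915
  [3.5→7.5]: (14.92+16.21)/2 × 4 = 62.26
  [7.5→13.5]: (16.21+11.60)/2 × 6 = 83.43
  Sum = 174.5275 mg/L·h

AUC = 174.5 mg/L·h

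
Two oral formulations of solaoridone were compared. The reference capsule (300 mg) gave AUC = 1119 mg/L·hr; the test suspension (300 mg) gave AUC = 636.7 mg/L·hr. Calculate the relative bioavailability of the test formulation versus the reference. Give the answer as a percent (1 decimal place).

F_rel = (AUC_test/D_test) / (AUC_ref/D_ref)
      = (636.7/300) / (1119/300)
      = 2.12233 / 3.73 = 0.5690 = 56.90%

F_rel = 56.9%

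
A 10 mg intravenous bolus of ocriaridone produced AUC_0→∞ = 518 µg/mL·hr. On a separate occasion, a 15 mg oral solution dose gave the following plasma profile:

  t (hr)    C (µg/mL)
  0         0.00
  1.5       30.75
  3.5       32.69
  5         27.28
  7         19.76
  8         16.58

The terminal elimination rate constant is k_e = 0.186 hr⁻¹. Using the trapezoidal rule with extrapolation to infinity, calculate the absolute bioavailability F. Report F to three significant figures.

F = 0.368

Trapezoidal AUC_0→8 (oral solution):
  [0→1.5]: (0.00+30.75)/2 × 1.5 = 23.0625
  [1.5→3.5]: (30.75+32.69)/2 × 2 = 63.44
  [3.5→5]: (32.69+27.28)/2 × 1.5 = 44.9775
  [5→7]: (27.28+19.76)/2 × 2 = 47.04
  [7→8]: (19.76+16.58)/2 × 1 = 18.17
  Sum = 196.69 µg/mL·hr
Tail: C_last/k_e = 16.58/0.186 = 89.140
AUC_0→∞ (oral solution) = 196.69 + 89.140 = 285.83 µg/mL·hr
F = (AUC_ev/D_ev)/(AUC_iv/D_iv) = (285.83/15)/(518/10) = 19.0553/51.8 = 0.3679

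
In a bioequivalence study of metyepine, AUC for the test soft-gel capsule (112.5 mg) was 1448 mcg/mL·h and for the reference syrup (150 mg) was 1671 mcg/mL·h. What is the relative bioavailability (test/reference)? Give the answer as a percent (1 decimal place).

F_rel = 115.5%

F_rel = (AUC_test/D_test) / (AUC_ref/D_ref)
      = (1448/112.5) / (1671/150)
      = 12.8711 / 11.14 = 1.1554 = 115.54%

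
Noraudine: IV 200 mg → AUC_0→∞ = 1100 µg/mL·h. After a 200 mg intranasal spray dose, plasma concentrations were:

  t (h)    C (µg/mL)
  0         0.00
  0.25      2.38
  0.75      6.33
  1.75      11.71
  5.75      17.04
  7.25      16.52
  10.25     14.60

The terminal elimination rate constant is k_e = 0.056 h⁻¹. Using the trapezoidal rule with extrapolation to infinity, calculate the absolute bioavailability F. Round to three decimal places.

Trapezoidal AUC_0→10.25 (intranasal spray):
  [0→0.25]: (0.00+2.38)/2 × 0.25 = 0.2975
  [0.25→0.75]: (2.38+6.33)/2 × 0.5 = 2.1775
  [0.75→1.75]: (6.33+11.71)/2 × 1 = 9.02
  [1.75→5.75]: (11.71+17.04)/2 × 4 = 57.5
  [5.75→7.25]: (17.04+16.52)/2 × 1.5 = 25.17
  [7.25→10.25]: (16.52+14.60)/2 × 3 = 46.68
  Sum = 140.845 µg/mL·h
Tail: C_last/k_e = 14.60/0.056 = 260.714
AUC_0→∞ (intranasal spray) = 140.845 + 260.714 = 401.559 µg/mL·h
F = (AUC_ev/D_ev)/(AUC_iv/D_iv) = (401.559/200)/(1100/200) = 2.007795/5.5 = 0.3651

F = 0.365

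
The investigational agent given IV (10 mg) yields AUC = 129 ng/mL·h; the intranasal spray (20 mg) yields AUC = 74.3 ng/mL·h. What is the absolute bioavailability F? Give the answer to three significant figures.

F = 0.288

F = (AUC_ev / D_ev) / (AUC_iv / D_iv)
  = (74.3/20) / (129/10)
  = 3.715 / 12.9 = 0.2880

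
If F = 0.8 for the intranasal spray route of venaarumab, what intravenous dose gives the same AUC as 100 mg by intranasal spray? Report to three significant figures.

Systemic exposure from an extravascular dose = F × D_ev, so the equivalent IV dose is F × D_ev.
D_iv = F × D_ev = 0.8 × 100 = 80 mg

D_iv = 80.0 mg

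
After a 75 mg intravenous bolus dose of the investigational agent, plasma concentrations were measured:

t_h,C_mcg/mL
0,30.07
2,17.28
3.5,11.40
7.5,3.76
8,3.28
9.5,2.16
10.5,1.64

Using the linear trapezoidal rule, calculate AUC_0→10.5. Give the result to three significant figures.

Trapezoidal AUC_0→10.5:
  [0→2]: (30.07+17.28)/2 × 2 = 47.35
  [2→3.5]: (17.28+11.40)/2 × 1.5 = 21.51
  [3.5→7.5]: (11.40+3.76)/2 × 4 = 30.32
  [7.5→8]: (3.76+3.28)/2 × 0.5 = 1.76
  [8→9.5]: (3.28+2.16)/2 × 1.5 = 4.08
  [9.5→10.5]: (2.16+1.64)/2 × 1 = 1.9
  Sum = 106.92 mcg/mL·h

AUC = 107 mcg/mL·h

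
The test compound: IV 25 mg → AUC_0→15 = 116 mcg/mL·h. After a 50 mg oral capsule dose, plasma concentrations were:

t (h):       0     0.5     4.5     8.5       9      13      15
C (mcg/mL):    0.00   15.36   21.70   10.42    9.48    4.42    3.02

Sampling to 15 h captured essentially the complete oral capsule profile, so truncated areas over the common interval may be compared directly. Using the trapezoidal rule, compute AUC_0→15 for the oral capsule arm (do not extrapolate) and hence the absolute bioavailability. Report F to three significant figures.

Trapezoidal AUC_0→15 (oral capsule):
  [0→0.5]: (0.00+15.36)/2 × 0.5 = 3.84
  [0.5→4.5]: (15.36+21.70)/2 × 4 = 74.12
  [4.5→8.5]: (21.70+10.42)/2 × 4 = 64.24
  [8.5→9]: (10.42+9.48)/2 × 0.5 = 4.975
  [9→13]: (9.48+4.42)/2 × 4 = 27.8
  [13→15]: (4.42+3.02)/2 × 2 = 7.44
  Sum = 182.415 mcg/mL·h
F = (AUC_ev/D_ev)/(AUC_iv/D_iv) = (182.415/50)/(116/25) = 3.6483/4.64 = 0.7863

F = 0.786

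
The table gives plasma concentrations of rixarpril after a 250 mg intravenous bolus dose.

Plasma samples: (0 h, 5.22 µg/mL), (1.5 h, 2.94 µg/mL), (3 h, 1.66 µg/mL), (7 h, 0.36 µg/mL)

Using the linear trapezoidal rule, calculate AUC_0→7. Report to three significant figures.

AUC = 13.6 µg/mL·h

Trapezoidal AUC_0→7:
  [0→1.5]: (5.22+2.94)/2 × 1.5 = 6.12
  [1.5→3]: (2.94+1.66)/2 × 1.5 = 3.45
  [3→7]: (1.66+0.36)/2 × 4 = 4.04
  Sum = 13.61 µg/mL·h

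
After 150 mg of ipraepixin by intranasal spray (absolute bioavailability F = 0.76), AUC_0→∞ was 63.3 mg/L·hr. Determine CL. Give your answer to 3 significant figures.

CL = F × Dose / AUC_0→∞
   = 0.76 × 150 / 63.3 = 1.80095 L/hr

CL = 1.80 L/hr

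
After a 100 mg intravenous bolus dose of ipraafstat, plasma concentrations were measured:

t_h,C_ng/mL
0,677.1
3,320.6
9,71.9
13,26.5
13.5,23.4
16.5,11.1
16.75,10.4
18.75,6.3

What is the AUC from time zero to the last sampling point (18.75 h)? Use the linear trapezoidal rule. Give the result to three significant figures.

Trapezoidal AUC_0→18.75:
  [0→3]: (677.1+320.6)/2 × 3 = 1496.55
  [3→9]: (320.6+71.9)/2 × 6 = 1177.5
  [9→13]: (71.9+26.5)/2 × 4 = 196.8
  [13→13.5]: (26.5+23.4)/2 × 0.5 = 12.475
  [13.5→16.5]: (23.4+11.1)/2 × 3 = 51.75
  [16.5→16.75]: (11.1+10.4)/2 × 0.25 = 2.6875
  [16.75→18.75]: (10.4+6.3)/2 × 2 = 16.7
  Sum = 2954.4625 ng/mL·h

AUC = 2950 ng/mL·h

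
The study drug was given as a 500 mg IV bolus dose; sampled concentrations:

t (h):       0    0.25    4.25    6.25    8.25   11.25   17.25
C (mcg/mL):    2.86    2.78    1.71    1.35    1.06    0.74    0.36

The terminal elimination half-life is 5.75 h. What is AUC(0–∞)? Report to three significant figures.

Trapezoidal AUC_0→17.25:
  [0→0.25]: (2.86+2.78)/2 × 0.25 = 0.705
  [0.25→4.25]: (2.78+1.71)/2 × 4 = 8.98
  [4.25→6.25]: (1.71+1.35)/2 × 2 = 3.06
  [6.25→8.25]: (1.35+1.06)/2 × 2 = 2.41
  [8.25→11.25]: (1.06+0.74)/2 × 3 = 2.7
  [11.25→17.25]: (0.74+0.36)/2 × 6 = 3.3
  Sum = 21.155 mcg/mL·h
k_e = ln2 / t½ = 0.693147 / 5.75 = 0.1205 h^-1
Extrapolated tail: C_last / k_e = 0.36 / 0.1205 = 2.988
AUC_0→∞ = 21.155 + 2.988 = 24.143 mcg/mL·h

AUC = 24.1 mcg/mL·h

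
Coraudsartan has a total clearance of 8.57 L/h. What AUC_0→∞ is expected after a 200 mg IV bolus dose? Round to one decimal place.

AUC_0→∞ = Dose_iv / CL
        = 200 / 8.57 = 23.3372 mg/L·h

AUC = 23.3 mg/L·h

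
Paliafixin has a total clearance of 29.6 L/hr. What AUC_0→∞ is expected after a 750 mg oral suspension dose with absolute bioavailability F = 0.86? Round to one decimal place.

AUC_0→∞ = F × Dose / CL
        = 0.86 × 750 / 29.6 = 21.7905 mg/L·hr

AUC = 21.8 mg/L·hr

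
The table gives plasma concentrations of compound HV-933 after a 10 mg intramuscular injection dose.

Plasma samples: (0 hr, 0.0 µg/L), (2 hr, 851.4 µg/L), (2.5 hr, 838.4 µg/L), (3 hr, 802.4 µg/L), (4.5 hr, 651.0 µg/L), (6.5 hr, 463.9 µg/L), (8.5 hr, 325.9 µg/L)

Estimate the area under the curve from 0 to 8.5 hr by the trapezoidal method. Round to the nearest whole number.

Trapezoidal AUC_0→8.5:
  [0→2]: (0.0+851.4)/2 × 2 = 851.4
  [2→2.5]: (851.4+838.4)/2 × 0.5 = 422.45
  [2.5→3]: (838.4+802.4)/2 × 0.5 = 410.2
  [3→4.5]: (802.4+651.0)/2 × 1.5 = 1090.05
  [4.5→6.5]: (651.0+463.9)/2 × 2 = 1114.9
  [6.5→8.5]: (463.9+325.9)/2 × 2 = 789.8
  Sum = 4678.8 µg/L·hr

AUC = 4679 µg/L·hr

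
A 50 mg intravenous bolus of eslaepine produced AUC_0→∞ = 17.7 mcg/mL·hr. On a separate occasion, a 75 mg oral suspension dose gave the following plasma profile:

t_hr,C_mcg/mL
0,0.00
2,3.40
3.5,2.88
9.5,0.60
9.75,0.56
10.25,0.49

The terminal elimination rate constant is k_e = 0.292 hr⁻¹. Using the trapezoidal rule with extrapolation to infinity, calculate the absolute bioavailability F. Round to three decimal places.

F = 0.777

Trapezoidal AUC_0→10.25 (oral suspension):
  [0→2]: (0.00+3.40)/2 × 2 = 3.4
  [2→3.5]: (3.40+2.88)/2 × 1.5 = 4.71
  [3.5→9.5]: (2.88+0.60)/2 × 6 = 10.44
  [9.5→9.75]: (0.60+0.56)/2 × 0.25 = 0.145
  [9.75→10.25]: (0.56+0.49)/2 × 0.5 = 0.2625
  Sum = 18.9575 mcg/mL·hr
Tail: C_last/k_e = 0.49/0.292 = 1.678
AUC_0→∞ (oral suspension) = 18.9575 + 1.678 = 20.6355 mcg/mL·hr
F = (AUC_ev/D_ev)/(AUC_iv/D_iv) = (20.6355/75)/(17.7/50) = 0.27514/0.354 = 0.7772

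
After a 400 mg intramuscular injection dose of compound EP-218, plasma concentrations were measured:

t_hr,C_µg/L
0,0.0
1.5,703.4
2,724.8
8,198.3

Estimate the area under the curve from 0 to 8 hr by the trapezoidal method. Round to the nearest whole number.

AUC = 3654 µg/L·hr

Trapezoidal AUC_0→8:
  [0→1.5]: (0.0+703.4)/2 × 1.5 = 527.55
  [1.5→2]: (703.4+724.8)/2 × 0.5 = 357.05
  [2→8]: (724.8+198.3)/2 × 6 = 2769.3
  Sum = 3653.9 µg/L·hr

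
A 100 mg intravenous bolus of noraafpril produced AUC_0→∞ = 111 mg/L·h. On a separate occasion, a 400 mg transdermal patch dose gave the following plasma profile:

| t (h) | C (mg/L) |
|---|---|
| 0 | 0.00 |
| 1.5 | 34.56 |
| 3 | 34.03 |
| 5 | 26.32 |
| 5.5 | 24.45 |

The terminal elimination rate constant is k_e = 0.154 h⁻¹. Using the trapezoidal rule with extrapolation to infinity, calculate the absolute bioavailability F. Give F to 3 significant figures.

F = 0.696

Trapezoidal AUC_0→5.5 (transdermal patch):
  [0→1.5]: (0.00+34.56)/2 × 1.5 = 25.92
  [1.5→3]: (34.56+34.03)/2 × 1.5 = 51.4425
  [3→5]: (34.03+26.32)/2 × 2 = 60.35
  [5→5.5]: (26.32+24.45)/2 × 0.5 = 12.6925
  Sum = 150.405 mg/L·h
Tail: C_last/k_e = 24.45/0.154 = 158.766
AUC_0→∞ (transdermal patch) = 150.405 + 158.766 = 309.171 mg/L·h
F = (AUC_ev/D_ev)/(AUC_iv/D_iv) = (309.171/400)/(111/100) = 0.7729275/1.11 = 0.6963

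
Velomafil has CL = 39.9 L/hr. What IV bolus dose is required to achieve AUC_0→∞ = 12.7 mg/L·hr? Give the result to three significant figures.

Dose_iv = CL × AUC_0→∞
     = 39.9 × 12.7 = 506.73 mg

Dose = 507 mg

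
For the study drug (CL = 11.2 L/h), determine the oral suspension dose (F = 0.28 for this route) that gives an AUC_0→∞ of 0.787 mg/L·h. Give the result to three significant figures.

Dose = CL × AUC_0→∞ / F
     = 11.2 × 0.787 / 0.28 = 31.48 mg

Dose = 31.5 mg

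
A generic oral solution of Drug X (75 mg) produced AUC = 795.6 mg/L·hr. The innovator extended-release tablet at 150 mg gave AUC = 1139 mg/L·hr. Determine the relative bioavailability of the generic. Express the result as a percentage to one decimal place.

F_rel = (AUC_test/D_test) / (AUC_ref/D_ref)
      = (795.6/75) / (1139/150)
      = 10.608 / 7.59333 = 1.3970 = 139.70%

F_rel = 139.7%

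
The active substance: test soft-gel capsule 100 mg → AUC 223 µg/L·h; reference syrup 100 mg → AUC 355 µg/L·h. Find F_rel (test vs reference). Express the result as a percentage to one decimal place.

F_rel = (AUC_test/D_test) / (AUC_ref/D_ref)
      = (223/100) / (355/100)
      = 2.23 / 3.55 = 0.6282 = 62.82%

F_rel = 62.8%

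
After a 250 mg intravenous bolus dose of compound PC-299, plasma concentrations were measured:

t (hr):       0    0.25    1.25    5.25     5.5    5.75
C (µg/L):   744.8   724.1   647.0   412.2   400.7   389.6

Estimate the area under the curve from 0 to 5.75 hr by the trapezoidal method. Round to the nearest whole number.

Trapezoidal AUC_0→5.75:
  [0→0.25]: (744.8+724.1)/2 × 0.25 = 183.6125
  [0.25→1.25]: (724.1+647.0)/2 × 1 = 685.55
  [1.25→5.25]: (647.0+412.2)/2 × 4 = 2118.4
  [5.25→5.5]: (412.2+400.7)/2 × 0.25 = 101.6125
  [5.5→5.75]: (400.7+389.6)/2 × 0.25 = 98.7875
  Sum = 3187.9625 µg/L·hr

AUC = 3188 µg/L·hr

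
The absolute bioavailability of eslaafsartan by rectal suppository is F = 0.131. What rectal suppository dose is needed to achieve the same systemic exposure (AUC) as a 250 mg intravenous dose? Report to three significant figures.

D_rectal = 1910 mg

For equal systemic exposure: F × D_ev = D_iv
D_ev = D_iv / F = 250 / 0.131 = 1908.4 mg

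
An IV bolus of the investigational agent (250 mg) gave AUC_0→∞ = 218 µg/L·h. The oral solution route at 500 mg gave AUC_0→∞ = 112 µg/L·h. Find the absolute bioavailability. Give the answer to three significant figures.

F = (AUC_ev / D_ev) / (AUC_iv / D_iv)
  = (112/500) / (218/250)
  = 0.224 / 0.872 = 0.2569

F = 0.257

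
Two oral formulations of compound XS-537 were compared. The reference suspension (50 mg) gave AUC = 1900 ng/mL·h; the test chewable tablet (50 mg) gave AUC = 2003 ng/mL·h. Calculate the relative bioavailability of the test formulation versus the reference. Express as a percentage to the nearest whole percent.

F_rel = (AUC_test/D_test) / (AUC_ref/D_ref)
      = (2003/50) / (1900/50)
      = 40.06 / 38 = 1.0542 = 105.42%

F_rel = 105%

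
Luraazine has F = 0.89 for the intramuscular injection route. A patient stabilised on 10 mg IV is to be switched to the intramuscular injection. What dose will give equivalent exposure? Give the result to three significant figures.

For equal systemic exposure: F × D_ev = D_iv
D_ev = D_iv / F = 10 / 0.89 = 11.236 mg

D_intramuscular = 11.2 mg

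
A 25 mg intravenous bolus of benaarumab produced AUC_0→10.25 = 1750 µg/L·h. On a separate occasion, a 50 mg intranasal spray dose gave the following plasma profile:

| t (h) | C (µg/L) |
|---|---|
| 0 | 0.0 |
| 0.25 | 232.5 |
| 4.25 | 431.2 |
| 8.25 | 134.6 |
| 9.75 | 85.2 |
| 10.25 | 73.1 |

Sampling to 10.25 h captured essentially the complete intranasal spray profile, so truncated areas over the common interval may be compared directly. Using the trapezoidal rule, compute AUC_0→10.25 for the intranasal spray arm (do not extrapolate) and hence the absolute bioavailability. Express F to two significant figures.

Trapezoidal AUC_0→10.25 (intranasal spray):
  [0→0.25]: (0.0+232.5)/2 × 0.25 = 29.0625
  [0.25→4.25]: (232.5+431.2)/2 × 4 = 1327.4
  [4.25→8.25]: (431.2+134.6)/2 × 4 = 1131.6
  [8.25→9.75]: (134.6+85.2)/2 × 1.5 = 164.85
  [9.75→10.25]: (85.2+73.1)/2 × 0.5 = 39.575
  Sum = 2692.4875 µg/L·h
F = (AUC_ev/D_ev)/(AUC_iv/D_iv) = (2692.4875/50)/(1750/25) = 53.84975/70 = 0.7693

F = 0.77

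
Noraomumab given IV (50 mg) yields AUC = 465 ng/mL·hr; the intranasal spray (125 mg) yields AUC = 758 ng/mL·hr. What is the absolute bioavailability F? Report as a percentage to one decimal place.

F = (AUC_ev / D_ev) / (AUC_iv / D_iv)
  = (758/125) / (465/50)
  = 6.064 / 9.3 = 0.6520
  = 65.20%

F = 65.2%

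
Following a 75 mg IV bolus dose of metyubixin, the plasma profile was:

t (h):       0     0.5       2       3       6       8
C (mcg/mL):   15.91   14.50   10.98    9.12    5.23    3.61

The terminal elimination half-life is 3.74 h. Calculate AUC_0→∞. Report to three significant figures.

Trapezoidal AUC_0→8:
  [0→0.5]: (15.91+14.50)/2 × 0.5 = 7.6025
  [0.5→2]: (14.50+10.98)/2 × 1.5 = 19.11
  [2→3]: (10.98+9.12)/2 × 1 = 10.05
  [3→6]: (9.12+5.23)/2 × 3 = 21.525
  [6→8]: (5.23+3.61)/2 × 2 = 8.84
  Sum = 67.1275 mcg/mL·h
k_e = ln2 / t½ = 0.693147 / 3.74 = 0.1853 h^-1
Extrapolated tail: C_last / k_e = 3.61 / 0.1853 = 19.482
AUC_0→∞ = 67.1275 + 19.482 = 86.6095 mcg/mL·h

AUC = 86.6 mcg/mL·h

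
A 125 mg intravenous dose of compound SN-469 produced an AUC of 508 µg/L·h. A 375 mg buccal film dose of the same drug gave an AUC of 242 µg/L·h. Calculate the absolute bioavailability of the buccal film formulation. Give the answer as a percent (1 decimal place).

F = 15.9%

F = (AUC_ev / D_ev) / (AUC_iv / D_iv)
  = (242/375) / (508/125)
  = 0.645333 / 4.064 = 0.1588
  = 15.88%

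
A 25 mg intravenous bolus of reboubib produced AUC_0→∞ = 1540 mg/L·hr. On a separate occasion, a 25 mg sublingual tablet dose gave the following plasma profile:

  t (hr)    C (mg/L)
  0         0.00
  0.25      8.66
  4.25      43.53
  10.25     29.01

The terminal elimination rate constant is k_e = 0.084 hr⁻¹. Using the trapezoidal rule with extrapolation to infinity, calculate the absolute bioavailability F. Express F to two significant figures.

Trapezoidal AUC_0→10.25 (sublingual tablet):
  [0→0.25]: (0.00+8.66)/2 × 0.25 = 1.0825
  [0.25→4.25]: (8.66+43.53)/2 × 4 = 104.38
  [4.25→10.25]: (43.53+29.01)/2 × 6 = 217.62
  Sum = 323.0825 mg/L·hr
Tail: C_last/k_e = 29.01/0.084 = 345.357
AUC_0→∞ (sublingual tablet) = 323.0825 + 345.357 = 668.4395 mg/L·hr
F = (AUC_ev/D_ev)/(AUC_iv/D_iv) = (668.4395/25)/(1540/25) = 26.73758/61.6 = 0.4341

F = 0.43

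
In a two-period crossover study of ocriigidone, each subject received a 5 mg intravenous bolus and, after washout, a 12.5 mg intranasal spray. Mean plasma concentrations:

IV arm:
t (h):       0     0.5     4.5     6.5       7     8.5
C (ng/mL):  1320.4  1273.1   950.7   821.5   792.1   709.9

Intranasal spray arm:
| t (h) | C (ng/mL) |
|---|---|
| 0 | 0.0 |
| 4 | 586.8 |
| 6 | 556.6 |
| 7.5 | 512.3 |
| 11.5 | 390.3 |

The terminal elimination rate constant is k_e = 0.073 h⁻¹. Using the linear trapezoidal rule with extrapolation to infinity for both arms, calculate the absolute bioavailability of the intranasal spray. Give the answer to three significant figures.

F = 0.227

Trapezoidal AUC_0→8.5 (IV):
  [0→0.5]: (1320.4+1273.1)/2 × 0.5 = 648.375
  [0.5→4.5]: (1273.1+950.7)/2 × 4 = 4447.6
  [4.5→6.5]: (950.7+821.5)/2 × 2 = 1772.2
  [6.5→7]: (821.5+792.1)/2 × 0.5 = 403.4
  [7→8.5]: (792.1+709.9)/2 × 1.5 = 1126.5
  Sum = 8398.075 ng/mL·h
IV tail: 709.9/0.073 = 9724.658; AUC_iv,0→∞ = 8398.075 + 9724.658 = 18122.733 ng/mL·h
Trapezoidal AUC_0→11.5 (intranasal spray):
  [0→4]: (0.0+586.8)/2 × 4 = 1173.6
  [4→6]: (586.8+556.6)/2 × 2 = 1143.4
  [6→7.5]: (556.6+512.3)/2 × 1.5 = 801.675
  [7.5→11.5]: (512.3+390.3)/2 × 4 = 1805.2
  Sum = 4923.875 ng/mL·h
intranasal spray tail: 390.3/0.073 = 5346.575; AUC_ev,0→∞ = 4923.875 + 5346.575 = 10270.45 ng/mL·h
F = (AUC_ev/D_ev)/(AUC_iv/D_iv) = (10270.45/12.5)/(18122.733/5) = 821.636/3624.5466 = 0.2267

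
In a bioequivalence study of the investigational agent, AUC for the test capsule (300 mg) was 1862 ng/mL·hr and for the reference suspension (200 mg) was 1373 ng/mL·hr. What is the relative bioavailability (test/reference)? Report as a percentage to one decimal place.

F_rel = 90.4%

F_rel = (AUC_test/D_test) / (AUC_ref/D_ref)
      = (1862/300) / (1373/200)
      = 6.20667 / 6.865 = 0.9041 = 90.41%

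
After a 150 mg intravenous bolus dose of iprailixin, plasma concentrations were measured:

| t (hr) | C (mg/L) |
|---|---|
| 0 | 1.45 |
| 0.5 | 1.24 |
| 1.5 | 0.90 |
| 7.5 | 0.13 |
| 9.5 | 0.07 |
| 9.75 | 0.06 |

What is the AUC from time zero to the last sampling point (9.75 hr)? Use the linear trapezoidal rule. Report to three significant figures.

Trapezoidal AUC_0→9.75:
  [0→0.5]: (1.45+1.24)/2 × 0.5 = 0.6725
  [0.5→1.5]: (1.24+0.90)/2 × 1 = 1.07
  [1.5→7.5]: (0.90+0.13)/2 × 6 = 3.09
  [7.5→9.5]: (0.13+0.07)/2 × 2 = 0.2
  [9.5→9.75]: (0.07+0.06)/2 × 0.25 = 0.01625
  Sum = 5.04875 mg/L·hr

AUC = 5.05 mg/L·hr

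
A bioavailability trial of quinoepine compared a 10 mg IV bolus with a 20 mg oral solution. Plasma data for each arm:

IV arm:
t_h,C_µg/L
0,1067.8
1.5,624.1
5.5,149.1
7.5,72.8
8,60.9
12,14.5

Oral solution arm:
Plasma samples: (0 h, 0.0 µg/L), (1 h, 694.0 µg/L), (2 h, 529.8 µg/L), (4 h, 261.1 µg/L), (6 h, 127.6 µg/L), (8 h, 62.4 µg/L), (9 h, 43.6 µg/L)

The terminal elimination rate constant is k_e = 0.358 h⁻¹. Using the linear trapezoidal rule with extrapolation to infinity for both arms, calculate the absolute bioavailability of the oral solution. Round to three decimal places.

Trapezoidal AUC_0→12 (IV):
  [0→1.5]: (1067.8+624.1)/2 × 1.5 = 1268.925
  [1.5→5.5]: (624.1+149.1)/2 × 4 = 1546.4
  [5.5→7.5]: (149.1+72.8)/2 × 2 = 221.9
  [7.5→8]: (72.8+60.9)/2 × 0.5 = 33.425
  [8→12]: (60.9+14.5)/2 × 4 = 150.8
  Sum = 3221.45 µg/L·h
IV tail: 14.5/0.358 = 40.503; AUC_iv,0→∞ = 3221.45 + 40.503 = 3261.953 µg/L·h
Trapezoidal AUC_0→9 (oral solution):
  [0→1]: (0.0+694.0)/2 × 1 = 347.0
  [1→2]: (694.0+529.8)/2 × 1 = 611.9
  [2→4]: (529.8+261.1)/2 × 2 = 790.9
  [4→6]: (261.1+127.6)/2 × 2 = 388.7
  [6→8]: (127.6+62.4)/2 × 2 = 190.0
  [8→9]: (62.4+43.6)/2 × 1 = 53.0
  Sum = 2381.5 µg/L·h
oral solution tail: 43.6/0.358 = 121.788; AUC_ev,0→∞ = 2381.5 + 121.788 = 2503.288 µg/L·h
F = (AUC_ev/D_ev)/(AUC_iv/D_iv) = (2503.288/20)/(3261.953/10) = 125.1644/326.1953 = 0.3837

F = 0.384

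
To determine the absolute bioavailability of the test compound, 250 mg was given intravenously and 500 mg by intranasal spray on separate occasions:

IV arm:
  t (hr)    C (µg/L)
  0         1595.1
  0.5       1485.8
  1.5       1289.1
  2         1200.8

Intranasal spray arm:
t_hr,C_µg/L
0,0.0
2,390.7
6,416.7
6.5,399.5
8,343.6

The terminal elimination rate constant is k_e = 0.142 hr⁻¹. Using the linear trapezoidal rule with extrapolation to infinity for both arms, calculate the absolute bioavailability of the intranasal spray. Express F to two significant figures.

F = 0.23

Trapezoidal AUC_0→2 (IV):
  [0→0.5]: (1595.1+1485.8)/2 × 0.5 = 770.225
  [0.5→1.5]: (1485.8+1289.1)/2 × 1 = 1387.45
  [1.5→2]: (1289.1+1200.8)/2 × 0.5 = 622.475
  Sum = 2780.15 µg/L·hr
IV tail: 1200.8/0.142 = 8456.338; AUC_iv,0→∞ = 2780.15 + 8456.338 = 11236.488 µg/L·hr
Trapezoidal AUC_0→8 (intranasal spray):
  [0→2]: (0.0+390.7)/2 × 2 = 390.7
  [2→6]: (390.7+416.7)/2 × 4 = 1614.8
  [6→6.5]: (416.7+399.5)/2 × 0.5 = 204.05
  [6.5→8]: (399.5+343.6)/2 × 1.5 = 557.325
  Sum = 2766.875 µg/L·hr
intranasal spray tail: 343.6/0.142 = 2419.718; AUC_ev,0→∞ = 2766.875 + 2419.718 = 5186.593 µg/L·hr
F = (AUC_ev/D_ev)/(AUC_iv/D_iv) = (5186.593/500)/(11236.488/250) = 10.373186/44.945952 = 0.2308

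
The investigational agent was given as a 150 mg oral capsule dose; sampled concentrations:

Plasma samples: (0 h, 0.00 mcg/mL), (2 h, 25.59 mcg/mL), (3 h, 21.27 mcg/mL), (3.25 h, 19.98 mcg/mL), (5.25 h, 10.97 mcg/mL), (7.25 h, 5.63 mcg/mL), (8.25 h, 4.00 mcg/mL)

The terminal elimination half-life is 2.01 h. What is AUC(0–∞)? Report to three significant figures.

AUC = 118 mcg/mL·h

Trapezoidal AUC_0→8.25:
  [0→2]: (0.00+25.59)/2 × 2 = 25.59
  [2→3]: (25.59+21.27)/2 × 1 = 23.43
  [3→3.25]: (21.27+19.98)/2 × 0.25 = 5.15625
  [3.25→5.25]: (19.98+10.97)/2 × 2 = 30.95
  [5.25→7.25]: (10.97+5.63)/2 × 2 = 16.6
  [7.25→8.25]: (5.63+4.00)/2 × 1 = 4.815
  Sum = 106.54125 mcg/mL·h
k_e = ln2 / t½ = 0.693147 / 2.01 = 0.3448 h^-1
Extrapolated tail: C_last / k_e = 4.00 / 0.3448 = 11.601
AUC_0→∞ = 106.54125 + 11.601 = 118.14225 mcg/mL·h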